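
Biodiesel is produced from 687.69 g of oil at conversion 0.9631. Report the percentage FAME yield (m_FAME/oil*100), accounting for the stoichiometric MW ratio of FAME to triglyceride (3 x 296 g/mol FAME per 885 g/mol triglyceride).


m_FAME = oil * conv * (3 * 296 / 885) = oil * conv * (888/885)
= 687.69 * 0.9631 * 888 / 885
= 664.5594 g
Y = m_FAME / oil * 100 = conv * (888/885) * 100
= 0.9631 * 888 / 885 * 100
= 96.64%

96.64%


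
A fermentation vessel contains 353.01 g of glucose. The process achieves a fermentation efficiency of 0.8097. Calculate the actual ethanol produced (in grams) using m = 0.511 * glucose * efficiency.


Actual ethanol: m = 0.511 * 353.01 * 0.8097
m = 146.0603 g

146.0603 g


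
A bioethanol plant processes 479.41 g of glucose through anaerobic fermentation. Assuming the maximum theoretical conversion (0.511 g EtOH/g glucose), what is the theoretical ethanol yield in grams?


Theoretical ethanol yield: m_EtOH = 0.511 * m_glucose
m_EtOH = 0.511 * 479.41 = 244.9785 g

244.9785 g


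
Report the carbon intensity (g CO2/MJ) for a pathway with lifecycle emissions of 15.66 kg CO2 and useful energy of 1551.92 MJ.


CI = CO2 * 1000 / E
= 15.66 * 1000 / 1551.92
= 10.0907 g CO2/MJ

10.0907 g CO2/MJ


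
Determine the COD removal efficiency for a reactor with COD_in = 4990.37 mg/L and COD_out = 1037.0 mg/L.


eta = (COD_in - COD_out) / COD_in * 100
= (4990.37 - 1037.0) / 4990.37 * 100
= 79.2200%

79.2200%


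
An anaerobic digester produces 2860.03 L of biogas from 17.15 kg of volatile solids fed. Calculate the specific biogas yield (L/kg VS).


Y = V / VS
= 2860.03 / 17.15
= 166.7656 L/kg VS

166.7656 L/kg VS


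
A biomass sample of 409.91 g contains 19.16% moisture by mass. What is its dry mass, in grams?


Wd = Ww * (1 - MC/100)
= 409.91 * (1 - 19.16/100)
= 331.3712 g

331.3712 g


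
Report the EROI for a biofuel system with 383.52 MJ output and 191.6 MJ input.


EROI = E_out / E_in
= 383.52 / 191.6
= 2.0017

2.0017


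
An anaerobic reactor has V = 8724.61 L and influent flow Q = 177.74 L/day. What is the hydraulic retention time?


HRT = V / Q
= 8724.61 / 177.74
= 49.0864 days

49.0864 days


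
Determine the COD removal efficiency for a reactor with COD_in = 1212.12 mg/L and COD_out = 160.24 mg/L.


eta = (COD_in - COD_out) / COD_in * 100
= (1212.12 - 160.24) / 1212.12 * 100
= 86.7802%

86.7802%


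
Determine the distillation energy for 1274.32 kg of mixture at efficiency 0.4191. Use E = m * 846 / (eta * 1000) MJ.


E = m * 846 / (eta * 1000)
= 1274.32 * 846 / (0.4191 * 1000)
= 2572.3568 MJ

2572.3568 MJ


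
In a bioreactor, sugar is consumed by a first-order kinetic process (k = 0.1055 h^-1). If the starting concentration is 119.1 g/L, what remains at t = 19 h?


S = S0 * exp(-k * t)
S = 119.1 * exp(-0.1055 * 19)
S = 16.0461 g/L

16.0461 g/L


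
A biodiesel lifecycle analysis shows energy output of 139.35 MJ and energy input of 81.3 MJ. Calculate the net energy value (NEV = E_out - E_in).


NEV = E_out - E_in
= 139.35 - 81.3
= 58.0500 MJ

58.0500 MJ


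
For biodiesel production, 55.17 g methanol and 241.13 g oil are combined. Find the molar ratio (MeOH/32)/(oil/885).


Molar ratio = n_MeOH / n_oil = (MeOH/32) / (oil/885) = (MeOH * 885) / (32 * oil)
= (55.17 * 885) / (32 * 241.13)
= 6.3277

6.3277


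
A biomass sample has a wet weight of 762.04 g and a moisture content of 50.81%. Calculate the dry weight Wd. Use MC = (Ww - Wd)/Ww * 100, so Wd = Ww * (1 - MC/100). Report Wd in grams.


Wd = Ww * (1 - MC/100)
= 762.04 * (1 - 50.81/100)
= 374.8475 g

374.8475 g


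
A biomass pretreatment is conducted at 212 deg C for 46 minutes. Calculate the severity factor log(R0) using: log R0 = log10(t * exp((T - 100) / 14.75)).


logR0 = log10(t * exp((T - 100) / 14.75))
= log10(46 * exp((212 - 100) / 14.75))
= 4.9605

4.9605


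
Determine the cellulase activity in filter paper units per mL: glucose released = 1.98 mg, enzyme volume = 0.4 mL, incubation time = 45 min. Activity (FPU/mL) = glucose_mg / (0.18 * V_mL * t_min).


Activity = glucose_mg / (0.18 mg/umol * V_mL * t_min)
= 1.98 / (0.18 * 0.4 * 45)
= 0.6111 FPU/mL

0.6111 FPU/mL


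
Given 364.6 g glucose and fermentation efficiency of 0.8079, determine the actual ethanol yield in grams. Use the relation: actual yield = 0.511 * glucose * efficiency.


Actual ethanol: m = 0.511 * 364.6 * 0.8079
m = 150.5203 g

150.5203 g


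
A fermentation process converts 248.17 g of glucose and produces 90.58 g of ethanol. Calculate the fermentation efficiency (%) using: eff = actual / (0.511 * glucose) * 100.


Fermentation efficiency = (actual / (0.511 * glucose)) * 100
= (90.58 / (0.511 * 248.17)) * 100
= 71.4270%

71.4270%


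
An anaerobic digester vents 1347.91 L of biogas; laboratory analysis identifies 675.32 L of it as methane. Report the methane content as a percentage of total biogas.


CH4% = V_CH4 / V_total * 100
= 675.32 / 1347.91 * 100
= 50.1013%

50.1013%


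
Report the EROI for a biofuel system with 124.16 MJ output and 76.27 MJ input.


EROI = E_out / E_in
= 124.16 / 76.27
= 1.6279

1.6279


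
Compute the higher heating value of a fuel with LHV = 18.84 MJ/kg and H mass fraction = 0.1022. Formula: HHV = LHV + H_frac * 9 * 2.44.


HHV = LHV + H_frac * 9 * 2.44
= 18.84 + 0.1022 * 9 * 2.44
= 21.0843 MJ/kg

21.0843 MJ/kg


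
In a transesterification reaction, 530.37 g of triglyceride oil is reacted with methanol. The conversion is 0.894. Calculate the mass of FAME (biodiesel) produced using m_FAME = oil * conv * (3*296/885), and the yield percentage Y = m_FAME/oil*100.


m_FAME = oil * conv * (3 * 296 / 885) = oil * conv * (888/885)
= 530.37 * 0.894 * 888 / 885
= 475.7581 g
Y = m_FAME / oil * 100 = conv * (888/885) * 100
= 0.894 * 888 / 885 * 100
= 89.70%

475.7581 g FAME; Y = 89.70%


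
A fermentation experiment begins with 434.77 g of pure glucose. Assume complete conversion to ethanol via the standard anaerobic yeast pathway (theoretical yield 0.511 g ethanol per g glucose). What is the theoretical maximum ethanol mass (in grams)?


Theoretical ethanol yield: m_EtOH = 0.511 * m_glucose
m_EtOH = 0.511 * 434.77 = 222.1675 g

222.1675 g


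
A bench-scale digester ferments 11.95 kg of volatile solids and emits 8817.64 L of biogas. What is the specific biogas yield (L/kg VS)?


Y = V / VS
= 8817.64 / 11.95
= 737.8778 L/kg VS

737.8778 L/kg VS


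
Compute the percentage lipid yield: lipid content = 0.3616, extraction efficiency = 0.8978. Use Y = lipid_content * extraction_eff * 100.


Y = lipid_content * extraction_eff * 100
= 0.3616 * 0.8978 * 100
= 32.4644%

32.4644%


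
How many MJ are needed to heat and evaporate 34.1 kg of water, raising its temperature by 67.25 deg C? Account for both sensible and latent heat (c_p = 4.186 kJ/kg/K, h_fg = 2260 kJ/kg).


E = m_water * (4.186 * dT + 2260) / 1000
= 34.1 * (4.186 * 67.25 + 2260) / 1000
= 86.6654 MJ

86.6654 MJ


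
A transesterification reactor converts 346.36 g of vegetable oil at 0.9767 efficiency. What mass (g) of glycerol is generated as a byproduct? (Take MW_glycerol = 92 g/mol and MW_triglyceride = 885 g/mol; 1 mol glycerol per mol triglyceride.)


glycerol = oil * conv * (92/885)
= 346.36 * 0.9767 * 92 / 885
= 35.1669 g

35.1669 g


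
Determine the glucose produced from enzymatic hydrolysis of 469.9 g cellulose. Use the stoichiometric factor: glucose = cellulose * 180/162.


glucose = cellulose * 180/162
= 469.9 * 180/162
= 522.1111 g

522.1111 g


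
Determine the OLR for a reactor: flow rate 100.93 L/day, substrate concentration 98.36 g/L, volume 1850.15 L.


OLR = Q * S / V
= 100.93 * 98.36 / 1850.15
= 5.3658 g/L/day

5.3658 g/L/day


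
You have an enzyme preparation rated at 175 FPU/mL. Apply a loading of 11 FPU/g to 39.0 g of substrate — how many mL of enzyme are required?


V = dosage * m_sub / activity
V = 11 * 39.0 / 175
V = 2.4514 mL

2.4514 mL


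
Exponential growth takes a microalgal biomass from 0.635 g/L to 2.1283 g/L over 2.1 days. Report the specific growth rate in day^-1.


mu = ln(X2/X1) / dt
= ln(2.1283/0.635) / 2.1
= 0.5759 per day

0.5759 per day


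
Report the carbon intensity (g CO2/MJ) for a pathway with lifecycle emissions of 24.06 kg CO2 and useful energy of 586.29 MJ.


CI = CO2 * 1000 / E
= 24.06 * 1000 / 586.29
= 41.0377 g CO2/MJ

41.0377 g CO2/MJ


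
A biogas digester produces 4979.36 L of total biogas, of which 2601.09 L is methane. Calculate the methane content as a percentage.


CH4% = V_CH4 / V_total * 100
= 2601.09 / 4979.36 * 100
= 52.2374%

52.2374%


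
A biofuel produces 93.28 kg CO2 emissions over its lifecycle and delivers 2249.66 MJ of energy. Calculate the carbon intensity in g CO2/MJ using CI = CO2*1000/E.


CI = CO2 * 1000 / E
= 93.28 * 1000 / 2249.66
= 41.4640 g CO2/MJ

41.4640 g CO2/MJ


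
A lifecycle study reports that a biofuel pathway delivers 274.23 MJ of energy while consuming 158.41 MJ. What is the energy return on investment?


EROI = E_out / E_in
= 274.23 / 158.41
= 1.7311

1.7311


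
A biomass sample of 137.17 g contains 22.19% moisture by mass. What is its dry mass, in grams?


Wd = Ww * (1 - MC/100)
= 137.17 * (1 - 22.19/100)
= 106.7320 g

106.7320 g


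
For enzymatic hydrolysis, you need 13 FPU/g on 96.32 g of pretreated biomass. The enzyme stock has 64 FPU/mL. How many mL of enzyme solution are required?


V = dosage * m_sub / activity
V = 13 * 96.32 / 64
V = 19.5650 mL

19.5650 mL


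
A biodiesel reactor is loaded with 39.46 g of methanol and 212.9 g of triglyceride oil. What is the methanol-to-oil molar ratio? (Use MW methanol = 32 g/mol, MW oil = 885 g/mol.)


Molar ratio = n_MeOH / n_oil = (MeOH/32) / (oil/885) = (MeOH * 885) / (32 * oil)
= (39.46 * 885) / (32 * 212.9)
= 5.1260

5.1260


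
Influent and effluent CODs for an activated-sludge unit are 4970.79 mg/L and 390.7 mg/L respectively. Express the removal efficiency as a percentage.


eta = (COD_in - COD_out) / COD_in * 100
= (4970.79 - 390.7) / 4970.79 * 100
= 92.1401%

92.1401%


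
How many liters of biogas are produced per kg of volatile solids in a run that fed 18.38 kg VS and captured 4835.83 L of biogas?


Y = V / VS
= 4835.83 / 18.38
= 263.1028 L/kg VS

263.1028 L/kg VS


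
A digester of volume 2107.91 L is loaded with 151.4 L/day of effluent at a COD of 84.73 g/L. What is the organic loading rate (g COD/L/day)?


OLR = Q * S / V
= 151.4 * 84.73 / 2107.91
= 6.0857 g/L/day

6.0857 g/L/day


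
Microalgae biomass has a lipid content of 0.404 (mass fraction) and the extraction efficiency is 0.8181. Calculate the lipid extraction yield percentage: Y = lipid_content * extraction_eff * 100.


Y = lipid_content * extraction_eff * 100
= 0.404 * 0.8181 * 100
= 33.0512%

33.0512%


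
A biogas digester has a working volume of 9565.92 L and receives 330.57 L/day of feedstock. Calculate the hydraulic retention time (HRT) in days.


HRT = V / Q
= 9565.92 / 330.57
= 28.9377 days

28.9377 days


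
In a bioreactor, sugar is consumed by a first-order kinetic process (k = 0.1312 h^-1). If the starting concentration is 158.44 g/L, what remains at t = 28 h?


S = S0 * exp(-k * t)
S = 158.44 * exp(-0.1312 * 28)
S = 4.0220 g/L

4.0220 g/L


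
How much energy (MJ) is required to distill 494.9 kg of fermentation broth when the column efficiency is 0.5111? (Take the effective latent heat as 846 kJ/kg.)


E = m * 846 / (eta * 1000)
= 494.9 * 846 / (0.5111 * 1000)
= 819.1849 MJ

819.1849 MJ


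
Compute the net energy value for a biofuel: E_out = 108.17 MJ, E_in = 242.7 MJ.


NEV = E_out - E_in
= 108.17 - 242.7
= -134.5300 MJ

-134.5300 MJ


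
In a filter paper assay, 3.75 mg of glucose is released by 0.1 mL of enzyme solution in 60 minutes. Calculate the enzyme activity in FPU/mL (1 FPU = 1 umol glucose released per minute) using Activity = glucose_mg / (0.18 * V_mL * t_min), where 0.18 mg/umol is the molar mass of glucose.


Activity = glucose_mg / (0.18 mg/umol * V_mL * t_min)
= 3.75 / (0.18 * 0.1 * 60)
= 3.4722 FPU/mL

3.4722 FPU/mL


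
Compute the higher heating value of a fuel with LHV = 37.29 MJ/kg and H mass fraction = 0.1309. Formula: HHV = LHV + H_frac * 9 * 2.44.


HHV = LHV + H_frac * 9 * 2.44
= 37.29 + 0.1309 * 9 * 2.44
= 40.1646 MJ/kg

40.1646 MJ/kg


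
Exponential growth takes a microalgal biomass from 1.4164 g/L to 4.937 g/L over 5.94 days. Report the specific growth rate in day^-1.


mu = ln(X2/X1) / dt
= ln(4.937/1.4164) / 5.94
= 0.2102 per day

0.2102 per day


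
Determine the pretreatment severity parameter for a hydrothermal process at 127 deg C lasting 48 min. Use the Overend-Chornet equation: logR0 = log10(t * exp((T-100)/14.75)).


logR0 = log10(t * exp((T - 100) / 14.75))
= log10(48 * exp((127 - 100) / 14.75))
= 2.4762

2.4762


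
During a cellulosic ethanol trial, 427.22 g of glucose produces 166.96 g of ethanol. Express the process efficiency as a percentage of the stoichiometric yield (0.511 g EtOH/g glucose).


Fermentation efficiency = (actual / (0.511 * glucose)) * 100
= (166.96 / (0.511 * 427.22)) * 100
= 76.4786%

76.4786%


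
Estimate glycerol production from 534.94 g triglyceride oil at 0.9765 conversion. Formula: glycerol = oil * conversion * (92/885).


glycerol = oil * conv * (92/885)
= 534.94 * 0.9765 * 92 / 885
= 54.3028 g

54.3028 g


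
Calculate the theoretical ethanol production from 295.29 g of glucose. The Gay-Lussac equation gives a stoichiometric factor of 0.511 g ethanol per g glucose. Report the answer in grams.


Theoretical ethanol yield: m_EtOH = 0.511 * m_glucose
m_EtOH = 0.511 * 295.29 = 150.8932 g

150.8932 g


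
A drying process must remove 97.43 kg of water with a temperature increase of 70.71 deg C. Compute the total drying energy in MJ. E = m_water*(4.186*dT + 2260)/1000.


E = m_water * (4.186 * dT + 2260) / 1000
= 97.43 * (4.186 * 70.71 + 2260) / 1000
= 249.0303 MJ

249.0303 MJ


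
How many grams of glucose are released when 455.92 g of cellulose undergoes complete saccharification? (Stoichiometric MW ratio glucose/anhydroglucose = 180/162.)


glucose = cellulose * 180/162
= 455.92 * 180/162
= 506.5778 g

506.5778 g


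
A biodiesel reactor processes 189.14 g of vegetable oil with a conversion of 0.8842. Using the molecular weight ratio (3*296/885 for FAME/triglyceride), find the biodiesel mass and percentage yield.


m_FAME = oil * conv * (3 * 296 / 885) = oil * conv * (888/885)
= 189.14 * 0.8842 * 888 / 885
= 167.8045 g
Y = m_FAME / oil * 100 = conv * (888/885) * 100
= 0.8842 * 888 / 885 * 100
= 88.72%

167.8045 g FAME; Y = 88.72%


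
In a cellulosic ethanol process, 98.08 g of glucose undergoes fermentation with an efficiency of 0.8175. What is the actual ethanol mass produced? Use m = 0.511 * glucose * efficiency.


Actual ethanol: m = 0.511 * 98.08 * 0.8175
m = 40.9722 g

40.9722 g


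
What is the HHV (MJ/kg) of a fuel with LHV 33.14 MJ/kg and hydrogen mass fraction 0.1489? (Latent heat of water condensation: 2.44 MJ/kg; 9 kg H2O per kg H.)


HHV = LHV + H_frac * 9 * 2.44
= 33.14 + 0.1489 * 9 * 2.44
= 36.4098 MJ/kg

36.4098 MJ/kg


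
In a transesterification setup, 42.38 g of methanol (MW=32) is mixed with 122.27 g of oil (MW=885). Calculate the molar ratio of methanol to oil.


Molar ratio = n_MeOH / n_oil = (MeOH/32) / (oil/885) = (MeOH * 885) / (32 * oil)
= (42.38 * 885) / (32 * 122.27)
= 9.5859

9.5859


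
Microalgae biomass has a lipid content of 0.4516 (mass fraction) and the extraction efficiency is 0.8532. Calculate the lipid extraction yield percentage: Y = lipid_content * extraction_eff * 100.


Y = lipid_content * extraction_eff * 100
= 0.4516 * 0.8532 * 100
= 38.5305%

38.5305%


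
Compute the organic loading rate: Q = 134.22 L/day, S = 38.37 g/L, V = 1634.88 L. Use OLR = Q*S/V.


OLR = Q * S / V
= 134.22 * 38.37 / 1634.88
= 3.1501 g/L/day

3.1501 g/L/day


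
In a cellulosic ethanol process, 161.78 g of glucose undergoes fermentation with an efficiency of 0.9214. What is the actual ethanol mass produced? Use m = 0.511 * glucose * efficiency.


Actual ethanol: m = 0.511 * 161.78 * 0.9214
m = 76.1718 g

76.1718 g


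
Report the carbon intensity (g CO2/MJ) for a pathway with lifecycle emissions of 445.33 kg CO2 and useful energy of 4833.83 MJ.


CI = CO2 * 1000 / E
= 445.33 * 1000 / 4833.83
= 92.1278 g CO2/MJ

92.1278 g CO2/MJ


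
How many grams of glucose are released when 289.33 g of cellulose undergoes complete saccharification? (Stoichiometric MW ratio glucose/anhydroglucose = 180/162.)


glucose = cellulose * 180/162
= 289.33 * 180/162
= 321.4778 g

321.4778 g


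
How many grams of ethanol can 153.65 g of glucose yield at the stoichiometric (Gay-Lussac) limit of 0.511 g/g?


Theoretical ethanol yield: m_EtOH = 0.511 * m_glucose
m_EtOH = 0.511 * 153.65 = 78.5152 g

78.5152 g


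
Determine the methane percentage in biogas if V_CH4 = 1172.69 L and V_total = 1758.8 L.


CH4% = V_CH4 / V_total * 100
= 1172.69 / 1758.8 * 100
= 66.6756%

66.6756%


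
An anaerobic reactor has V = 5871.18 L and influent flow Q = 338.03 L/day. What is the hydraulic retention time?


HRT = V / Q
= 5871.18 / 338.03
= 17.3688 days

17.3688 days


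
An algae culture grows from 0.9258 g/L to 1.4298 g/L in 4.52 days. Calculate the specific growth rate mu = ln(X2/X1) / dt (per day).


mu = ln(X2/X1) / dt
= ln(1.4298/0.9258) / 4.52
= 0.0962 per day

0.0962 per day


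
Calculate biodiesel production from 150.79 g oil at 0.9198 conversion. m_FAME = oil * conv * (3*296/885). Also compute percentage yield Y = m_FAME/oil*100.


m_FAME = oil * conv * (3 * 296 / 885) = oil * conv * (888/885)
= 150.79 * 0.9198 * 888 / 885
= 139.1668 g
Y = m_FAME / oil * 100 = conv * (888/885) * 100
= 0.9198 * 888 / 885 * 100
= 92.29%

139.1668 g FAME; Y = 92.29%


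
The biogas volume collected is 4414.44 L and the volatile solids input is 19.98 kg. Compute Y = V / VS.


Y = V / VS
= 4414.44 / 19.98
= 220.9429 L/kg VS

220.9429 L/kg VS


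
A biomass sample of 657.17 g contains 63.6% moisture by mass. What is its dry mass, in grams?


Wd = Ww * (1 - MC/100)
= 657.17 * (1 - 63.6/100)
= 239.2099 g

239.2099 g


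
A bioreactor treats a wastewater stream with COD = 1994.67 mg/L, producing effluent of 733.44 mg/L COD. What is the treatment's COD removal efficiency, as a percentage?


eta = (COD_in - COD_out) / COD_in * 100
= (1994.67 - 733.44) / 1994.67 * 100
= 63.2300%

63.2300%


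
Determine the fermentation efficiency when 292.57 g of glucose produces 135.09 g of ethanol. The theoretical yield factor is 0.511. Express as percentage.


Fermentation efficiency = (actual / (0.511 * glucose)) * 100
= (135.09 / (0.511 * 292.57)) * 100
= 90.3592%

90.3592%


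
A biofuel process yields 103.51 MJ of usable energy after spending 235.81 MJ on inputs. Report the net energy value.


NEV = E_out - E_in
= 103.51 - 235.81
= -132.3000 MJ

-132.3000 MJ


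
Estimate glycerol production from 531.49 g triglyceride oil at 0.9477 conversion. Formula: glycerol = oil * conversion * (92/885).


glycerol = oil * conv * (92/885)
= 531.49 * 0.9477 * 92 / 885
= 52.3613 g

52.3613 g


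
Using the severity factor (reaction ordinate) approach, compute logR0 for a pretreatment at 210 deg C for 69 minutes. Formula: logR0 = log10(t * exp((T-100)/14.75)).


logR0 = log10(t * exp((T - 100) / 14.75))
= log10(69 * exp((210 - 100) / 14.75))
= 5.0777

5.0777


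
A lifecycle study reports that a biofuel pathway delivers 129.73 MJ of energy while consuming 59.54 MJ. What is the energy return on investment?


EROI = E_out / E_in
= 129.73 / 59.54
= 2.1789

2.1789


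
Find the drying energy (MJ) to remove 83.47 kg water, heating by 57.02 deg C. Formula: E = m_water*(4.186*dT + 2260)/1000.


E = m_water * (4.186 * dT + 2260) / 1000
= 83.47 * (4.186 * 57.02 + 2260) / 1000
= 208.5653 MJ

208.5653 MJ


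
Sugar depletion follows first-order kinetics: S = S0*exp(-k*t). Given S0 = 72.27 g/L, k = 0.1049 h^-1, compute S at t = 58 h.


S = S0 * exp(-k * t)
S = 72.27 * exp(-0.1049 * 58)
S = 0.1647 g/L

0.1647 g/L


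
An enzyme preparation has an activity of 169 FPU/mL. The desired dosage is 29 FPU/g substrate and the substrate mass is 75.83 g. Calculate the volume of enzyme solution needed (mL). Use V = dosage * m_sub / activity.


V = dosage * m_sub / activity
V = 29 * 75.83 / 169
V = 13.0122 mL

13.0122 mL


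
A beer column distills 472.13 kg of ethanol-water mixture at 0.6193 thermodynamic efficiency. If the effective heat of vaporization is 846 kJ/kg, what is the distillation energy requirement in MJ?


E = m * 846 / (eta * 1000)
= 472.13 * 846 / (0.6193 * 1000)
= 644.9572 MJ

644.9572 MJ


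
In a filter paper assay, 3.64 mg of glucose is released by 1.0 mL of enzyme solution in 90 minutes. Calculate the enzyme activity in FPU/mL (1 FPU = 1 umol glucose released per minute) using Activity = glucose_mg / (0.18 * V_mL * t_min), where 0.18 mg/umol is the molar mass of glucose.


Activity = glucose_mg / (0.18 mg/umol * V_mL * t_min)
= 3.64 / (0.18 * 1.0 * 90)
= 0.2247 FPU/mL

0.2247 FPU/mL


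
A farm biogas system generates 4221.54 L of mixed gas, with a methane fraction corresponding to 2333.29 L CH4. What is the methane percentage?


CH4% = V_CH4 / V_total * 100
= 2333.29 / 4221.54 * 100
= 55.2711%

55.2711%


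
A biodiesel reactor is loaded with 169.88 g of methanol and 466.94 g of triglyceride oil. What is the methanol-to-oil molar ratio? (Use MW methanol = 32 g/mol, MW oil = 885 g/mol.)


Molar ratio = n_MeOH / n_oil = (MeOH/32) / (oil/885) = (MeOH * 885) / (32 * oil)
= (169.88 * 885) / (32 * 466.94)
= 10.0618

10.0618


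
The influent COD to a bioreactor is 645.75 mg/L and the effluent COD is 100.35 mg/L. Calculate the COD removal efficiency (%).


eta = (COD_in - COD_out) / COD_in * 100
= (645.75 - 100.35) / 645.75 * 100
= 84.4599%

84.4599%


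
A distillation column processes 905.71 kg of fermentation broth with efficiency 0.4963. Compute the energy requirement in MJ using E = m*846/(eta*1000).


E = m * 846 / (eta * 1000)
= 905.71 * 846 / (0.4963 * 1000)
= 1543.8861 MJ

1543.8861 MJ


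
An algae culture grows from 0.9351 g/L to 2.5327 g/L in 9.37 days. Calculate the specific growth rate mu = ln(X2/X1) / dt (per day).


mu = ln(X2/X1) / dt
= ln(2.5327/0.9351) / 9.37
= 0.1063 per day

0.1063 per day


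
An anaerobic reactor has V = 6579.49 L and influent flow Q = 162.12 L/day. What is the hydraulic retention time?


HRT = V / Q
= 6579.49 / 162.12
= 40.5841 days

40.5841 days


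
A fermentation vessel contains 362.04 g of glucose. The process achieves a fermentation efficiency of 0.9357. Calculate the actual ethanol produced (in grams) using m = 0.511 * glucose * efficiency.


Actual ethanol: m = 0.511 * 362.04 * 0.9357
m = 173.1068 g

173.1068 g


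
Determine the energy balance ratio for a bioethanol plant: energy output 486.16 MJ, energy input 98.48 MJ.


EROI = E_out / E_in
= 486.16 / 98.48
= 4.9366

4.9366


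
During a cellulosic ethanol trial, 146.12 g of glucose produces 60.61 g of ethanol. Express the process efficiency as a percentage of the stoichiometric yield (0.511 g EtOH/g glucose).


Fermentation efficiency = (actual / (0.511 * glucose)) * 100
= (60.61 / (0.511 * 146.12)) * 100
= 81.1734%

81.1734%


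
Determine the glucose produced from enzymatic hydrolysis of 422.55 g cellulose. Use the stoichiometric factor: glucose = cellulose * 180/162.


glucose = cellulose * 180/162
= 422.55 * 180/162
= 469.5000 g

469.5000 g


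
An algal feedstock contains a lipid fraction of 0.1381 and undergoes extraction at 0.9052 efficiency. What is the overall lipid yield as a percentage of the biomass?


Y = lipid_content * extraction_eff * 100
= 0.1381 * 0.9052 * 100
= 12.5008%

12.5008%


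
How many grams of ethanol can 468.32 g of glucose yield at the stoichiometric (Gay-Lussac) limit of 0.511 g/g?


Theoretical ethanol yield: m_EtOH = 0.511 * m_glucose
m_EtOH = 0.511 * 468.32 = 239.3115 g

239.3115 g


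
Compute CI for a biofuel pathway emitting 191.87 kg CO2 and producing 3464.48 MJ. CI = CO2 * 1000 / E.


CI = CO2 * 1000 / E
= 191.87 * 1000 / 3464.48
= 55.3820 g CO2/MJ

55.3820 g CO2/MJ


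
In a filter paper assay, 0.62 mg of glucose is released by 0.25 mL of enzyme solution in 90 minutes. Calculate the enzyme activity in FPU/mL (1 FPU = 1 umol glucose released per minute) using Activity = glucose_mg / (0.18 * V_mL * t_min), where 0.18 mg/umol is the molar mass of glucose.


Activity = glucose_mg / (0.18 mg/umol * V_mL * t_min)
= 0.62 / (0.18 * 0.25 * 90)
= 0.1531 FPU/mL

0.1531 FPU/mL


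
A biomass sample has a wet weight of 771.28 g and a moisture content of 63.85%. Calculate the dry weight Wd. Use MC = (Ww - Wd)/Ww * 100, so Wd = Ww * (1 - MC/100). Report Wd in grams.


Wd = Ww * (1 - MC/100)
= 771.28 * (1 - 63.85/100)
= 278.8177 g

278.8177 g


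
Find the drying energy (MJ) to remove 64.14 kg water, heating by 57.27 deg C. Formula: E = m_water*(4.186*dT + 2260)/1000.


E = m_water * (4.186 * dT + 2260) / 1000
= 64.14 * (4.186 * 57.27 + 2260) / 1000
= 160.3328 MJ

160.3328 MJ


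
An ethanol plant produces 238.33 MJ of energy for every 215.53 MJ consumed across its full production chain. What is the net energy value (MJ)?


NEV = E_out - E_in
= 238.33 - 215.53
= 22.8000 MJ

22.8000 MJ


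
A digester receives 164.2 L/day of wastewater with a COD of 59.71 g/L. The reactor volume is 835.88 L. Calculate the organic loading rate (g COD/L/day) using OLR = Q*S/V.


OLR = Q * S / V
= 164.2 * 59.71 / 835.88
= 11.7294 g/L/day

11.7294 g/L/day


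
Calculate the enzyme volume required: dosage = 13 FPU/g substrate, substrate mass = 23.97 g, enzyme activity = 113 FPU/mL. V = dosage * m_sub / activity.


V = dosage * m_sub / activity
V = 13 * 23.97 / 113
V = 2.7576 mL

2.7576 mL


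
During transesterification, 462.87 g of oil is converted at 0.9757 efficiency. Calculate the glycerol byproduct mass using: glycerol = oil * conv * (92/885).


glycerol = oil * conv * (92/885)
= 462.87 * 0.9757 * 92 / 885
= 46.9483 g

46.9483 g


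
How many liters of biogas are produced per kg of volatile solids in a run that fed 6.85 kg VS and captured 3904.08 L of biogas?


Y = V / VS
= 3904.08 / 6.85
= 569.9387 L/kg VS

569.9387 L/kg VS


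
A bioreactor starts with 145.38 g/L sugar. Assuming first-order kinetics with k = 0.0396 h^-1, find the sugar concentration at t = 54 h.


S = S0 * exp(-k * t)
S = 145.38 * exp(-0.0396 * 54)
S = 17.1321 g/L

17.1321 g/L


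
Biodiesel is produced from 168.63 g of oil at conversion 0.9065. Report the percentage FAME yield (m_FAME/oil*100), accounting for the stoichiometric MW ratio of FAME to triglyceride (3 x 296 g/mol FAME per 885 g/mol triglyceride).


m_FAME = oil * conv * (3 * 296 / 885) = oil * conv * (888/885)
= 168.63 * 0.9065 * 888 / 885
= 153.3813 g
Y = m_FAME / oil * 100 = conv * (888/885) * 100
= 0.9065 * 888 / 885 * 100
= 90.96%

90.96%


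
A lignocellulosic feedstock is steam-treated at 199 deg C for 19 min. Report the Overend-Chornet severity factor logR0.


logR0 = log10(t * exp((T - 100) / 14.75))
= log10(19 * exp((199 - 100) / 14.75))
= 4.1937

4.1937


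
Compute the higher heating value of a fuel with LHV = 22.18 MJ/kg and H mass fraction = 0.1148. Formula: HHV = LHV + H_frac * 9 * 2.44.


HHV = LHV + H_frac * 9 * 2.44
= 22.18 + 0.1148 * 9 * 2.44
= 24.7010 MJ/kg

24.7010 MJ/kg


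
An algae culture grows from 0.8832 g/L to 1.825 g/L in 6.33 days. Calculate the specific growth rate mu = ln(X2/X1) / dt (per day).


mu = ln(X2/X1) / dt
= ln(1.825/0.8832) / 6.33
= 0.1147 per day

0.1147 per day


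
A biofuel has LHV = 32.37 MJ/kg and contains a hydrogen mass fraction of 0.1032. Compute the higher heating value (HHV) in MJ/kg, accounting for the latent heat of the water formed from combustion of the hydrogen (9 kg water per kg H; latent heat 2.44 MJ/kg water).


HHV = LHV + H_frac * 9 * 2.44
= 32.37 + 0.1032 * 9 * 2.44
= 34.6363 MJ/kg

34.6363 MJ/kg


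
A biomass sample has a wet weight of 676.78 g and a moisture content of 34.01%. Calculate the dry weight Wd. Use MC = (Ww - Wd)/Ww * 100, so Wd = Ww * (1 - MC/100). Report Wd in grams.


Wd = Ww * (1 - MC/100)
= 676.78 * (1 - 34.01/100)
= 446.6071 g

446.6071 g


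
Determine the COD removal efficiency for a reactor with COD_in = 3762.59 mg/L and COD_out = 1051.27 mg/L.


eta = (COD_in - COD_out) / COD_in * 100
= (3762.59 - 1051.27) / 3762.59 * 100
= 72.0599%

72.0599%


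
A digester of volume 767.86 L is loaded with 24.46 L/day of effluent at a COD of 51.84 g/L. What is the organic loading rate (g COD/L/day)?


OLR = Q * S / V
= 24.46 * 51.84 / 767.86
= 1.6514 g/L/day

1.6514 g/L/day


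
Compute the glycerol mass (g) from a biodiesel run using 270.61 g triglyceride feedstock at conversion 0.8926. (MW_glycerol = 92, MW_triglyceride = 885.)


glycerol = oil * conv * (92/885)
= 270.61 * 0.8926 * 92 / 885
= 25.1099 g

25.1099 g


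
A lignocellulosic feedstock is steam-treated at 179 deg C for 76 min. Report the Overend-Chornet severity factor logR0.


logR0 = log10(t * exp((T - 100) / 14.75))
= log10(76 * exp((179 - 100) / 14.75))
= 4.2069

4.2069


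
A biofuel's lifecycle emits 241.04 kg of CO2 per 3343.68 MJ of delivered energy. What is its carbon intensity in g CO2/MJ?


CI = CO2 * 1000 / E
= 241.04 * 1000 / 3343.68
= 72.0882 g CO2/MJ

72.0882 g CO2/MJ


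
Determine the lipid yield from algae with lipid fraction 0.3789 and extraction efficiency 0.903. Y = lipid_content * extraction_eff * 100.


Y = lipid_content * extraction_eff * 100
= 0.3789 * 0.903 * 100
= 34.2147%

34.2147%


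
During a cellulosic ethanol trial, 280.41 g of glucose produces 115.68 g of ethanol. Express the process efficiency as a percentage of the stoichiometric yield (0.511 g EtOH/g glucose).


Fermentation efficiency = (actual / (0.511 * glucose)) * 100
= (115.68 / (0.511 * 280.41)) * 100
= 80.7317%

80.7317%


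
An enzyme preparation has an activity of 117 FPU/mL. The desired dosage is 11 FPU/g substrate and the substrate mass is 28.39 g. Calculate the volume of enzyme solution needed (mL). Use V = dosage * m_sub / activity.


V = dosage * m_sub / activity
V = 11 * 28.39 / 117
V = 2.6691 mL

2.6691 mL


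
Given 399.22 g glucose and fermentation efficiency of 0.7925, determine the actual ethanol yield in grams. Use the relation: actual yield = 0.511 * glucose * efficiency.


Actual ethanol: m = 0.511 * 399.22 * 0.7925
m = 161.6711 g

161.6711 g


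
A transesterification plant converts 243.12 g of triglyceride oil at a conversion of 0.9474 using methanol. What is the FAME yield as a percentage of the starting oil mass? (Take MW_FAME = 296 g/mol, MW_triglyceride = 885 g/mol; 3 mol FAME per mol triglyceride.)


m_FAME = oil * conv * (3 * 296 / 885) = oil * conv * (888/885)
= 243.12 * 0.9474 * 888 / 885
= 231.1127 g
Y = m_FAME / oil * 100 = conv * (888/885) * 100
= 0.9474 * 888 / 885 * 100
= 95.06%

95.06%


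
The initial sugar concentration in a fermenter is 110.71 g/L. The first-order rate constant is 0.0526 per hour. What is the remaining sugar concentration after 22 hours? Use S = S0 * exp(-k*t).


S = S0 * exp(-k * t)
S = 110.71 * exp(-0.0526 * 22)
S = 34.8034 g/L

34.8034 g/L


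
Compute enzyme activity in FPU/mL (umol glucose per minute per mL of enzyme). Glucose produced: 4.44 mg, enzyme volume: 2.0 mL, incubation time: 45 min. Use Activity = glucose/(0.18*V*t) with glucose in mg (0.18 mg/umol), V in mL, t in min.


Activity = glucose_mg / (0.18 mg/umol * V_mL * t_min)
= 4.44 / (0.18 * 2.0 * 45)
= 0.2741 FPU/mL

0.2741 FPU/mL


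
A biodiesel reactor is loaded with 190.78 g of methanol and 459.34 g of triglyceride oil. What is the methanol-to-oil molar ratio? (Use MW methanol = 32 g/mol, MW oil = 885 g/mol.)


Molar ratio = n_MeOH / n_oil = (MeOH/32) / (oil/885) = (MeOH * 885) / (32 * oil)
= (190.78 * 885) / (32 * 459.34)
= 11.4866

11.4866


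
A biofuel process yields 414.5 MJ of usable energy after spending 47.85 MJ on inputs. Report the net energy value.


NEV = E_out - E_in
= 414.5 - 47.85
= 366.6500 MJ

366.6500 MJ


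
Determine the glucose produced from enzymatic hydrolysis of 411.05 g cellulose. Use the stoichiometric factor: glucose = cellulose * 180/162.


glucose = cellulose * 180/162
= 411.05 * 180/162
= 456.7222 g

456.7222 g


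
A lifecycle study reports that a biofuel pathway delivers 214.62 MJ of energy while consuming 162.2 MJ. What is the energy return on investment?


EROI = E_out / E_in
= 214.62 / 162.2
= 1.3232

1.3232


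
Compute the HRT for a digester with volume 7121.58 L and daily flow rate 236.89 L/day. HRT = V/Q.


HRT = V / Q
= 7121.58 / 236.89
= 30.0628 days

30.0628 days


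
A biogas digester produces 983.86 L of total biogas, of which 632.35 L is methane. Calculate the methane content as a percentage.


CH4% = V_CH4 / V_total * 100
= 632.35 / 983.86 * 100
= 64.2724%

64.2724%


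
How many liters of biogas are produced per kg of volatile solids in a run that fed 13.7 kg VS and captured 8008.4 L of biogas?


Y = V / VS
= 8008.4 / 13.7
= 584.5547 L/kg VS

584.5547 L/kg VS


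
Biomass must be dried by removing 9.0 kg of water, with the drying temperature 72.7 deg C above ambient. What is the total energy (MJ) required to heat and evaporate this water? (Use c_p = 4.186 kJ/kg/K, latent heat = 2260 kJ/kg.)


E = m_water * (4.186 * dT + 2260) / 1000
= 9.0 * (4.186 * 72.7 + 2260) / 1000
= 23.0789 MJ

23.0789 MJ


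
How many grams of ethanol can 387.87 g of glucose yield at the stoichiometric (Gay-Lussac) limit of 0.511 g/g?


Theoretical ethanol yield: m_EtOH = 0.511 * m_glucose
m_EtOH = 0.511 * 387.87 = 198.2016 g

198.2016 g


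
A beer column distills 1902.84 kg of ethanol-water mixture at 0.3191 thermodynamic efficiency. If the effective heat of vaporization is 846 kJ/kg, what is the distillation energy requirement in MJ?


E = m * 846 / (eta * 1000)
= 1902.84 * 846 / (0.3191 * 1000)
= 5044.8218 MJ

5044.8218 MJ


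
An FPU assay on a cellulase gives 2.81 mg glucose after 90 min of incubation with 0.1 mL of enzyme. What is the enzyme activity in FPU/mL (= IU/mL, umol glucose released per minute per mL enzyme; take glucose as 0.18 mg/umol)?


Activity = glucose_mg / (0.18 mg/umol * V_mL * t_min)
= 2.81 / (0.18 * 0.1 * 90)
= 1.7346 FPU/mL

1.7346 FPU/mL


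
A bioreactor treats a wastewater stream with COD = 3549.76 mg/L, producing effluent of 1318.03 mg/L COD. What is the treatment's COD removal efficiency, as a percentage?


eta = (COD_in - COD_out) / COD_in * 100
= (3549.76 - 1318.03) / 3549.76 * 100
= 62.8699%

62.8699%


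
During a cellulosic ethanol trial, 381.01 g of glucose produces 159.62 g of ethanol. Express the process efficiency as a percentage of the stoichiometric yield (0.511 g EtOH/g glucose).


Fermentation efficiency = (actual / (0.511 * glucose)) * 100
= (159.62 / (0.511 * 381.01)) * 100
= 81.9842%

81.9842%


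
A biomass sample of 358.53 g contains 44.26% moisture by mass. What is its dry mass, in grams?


Wd = Ww * (1 - MC/100)
= 358.53 * (1 - 44.26/100)
= 199.8446 g

199.8446 g


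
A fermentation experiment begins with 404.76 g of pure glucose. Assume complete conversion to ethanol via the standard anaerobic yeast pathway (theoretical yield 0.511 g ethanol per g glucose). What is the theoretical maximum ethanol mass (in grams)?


Theoretical ethanol yield: m_EtOH = 0.511 * m_glucose
m_EtOH = 0.511 * 404.76 = 206.8324 g

206.8324 g


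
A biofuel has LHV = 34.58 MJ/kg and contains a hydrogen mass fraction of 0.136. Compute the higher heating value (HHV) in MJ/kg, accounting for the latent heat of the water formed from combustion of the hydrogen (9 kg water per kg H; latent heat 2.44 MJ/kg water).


HHV = LHV + H_frac * 9 * 2.44
= 34.58 + 0.136 * 9 * 2.44
= 37.5666 MJ/kg

37.5666 MJ/kg


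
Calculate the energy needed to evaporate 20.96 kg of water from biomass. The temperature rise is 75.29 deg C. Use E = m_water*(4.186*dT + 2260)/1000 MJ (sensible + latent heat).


E = m_water * (4.186 * dT + 2260) / 1000
= 20.96 * (4.186 * 75.29 + 2260) / 1000
= 53.9754 MJ

53.9754 MJ


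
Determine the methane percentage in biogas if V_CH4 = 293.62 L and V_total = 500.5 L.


CH4% = V_CH4 / V_total * 100
= 293.62 / 500.5 * 100
= 58.6653%

58.6653%


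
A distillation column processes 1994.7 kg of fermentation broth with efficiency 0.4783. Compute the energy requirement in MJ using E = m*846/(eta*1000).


E = m * 846 / (eta * 1000)
= 1994.7 * 846 / (0.4783 * 1000)
= 3528.1543 MJ

3528.1543 MJ


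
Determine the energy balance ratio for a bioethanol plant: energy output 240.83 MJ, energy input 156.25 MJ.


EROI = E_out / E_in
= 240.83 / 156.25
= 1.5413

1.5413


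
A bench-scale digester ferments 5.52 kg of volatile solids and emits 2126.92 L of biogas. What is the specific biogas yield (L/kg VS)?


Y = V / VS
= 2126.92 / 5.52
= 385.3116 L/kg VS

385.3116 L/kg VS


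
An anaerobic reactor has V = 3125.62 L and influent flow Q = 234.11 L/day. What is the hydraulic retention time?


HRT = V / Q
= 3125.62 / 234.11
= 13.3511 days

13.3511 days


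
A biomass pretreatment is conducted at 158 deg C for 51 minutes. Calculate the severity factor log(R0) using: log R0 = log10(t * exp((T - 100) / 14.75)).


logR0 = log10(t * exp((T - 100) / 14.75))
= log10(51 * exp((158 - 100) / 14.75))
= 3.4153

3.4153


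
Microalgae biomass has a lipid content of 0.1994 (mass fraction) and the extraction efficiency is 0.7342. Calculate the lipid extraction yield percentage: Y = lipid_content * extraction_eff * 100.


Y = lipid_content * extraction_eff * 100
= 0.1994 * 0.7342 * 100
= 14.6399%

14.6399%


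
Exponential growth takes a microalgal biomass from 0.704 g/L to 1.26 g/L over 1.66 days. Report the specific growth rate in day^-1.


mu = ln(X2/X1) / dt
= ln(1.26/0.704) / 1.66
= 0.3507 per day

0.3507 per day


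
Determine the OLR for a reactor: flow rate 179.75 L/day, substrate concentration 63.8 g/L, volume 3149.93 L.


OLR = Q * S / V
= 179.75 * 63.8 / 3149.93
= 3.6407 g/L/day

3.6407 g/L/day


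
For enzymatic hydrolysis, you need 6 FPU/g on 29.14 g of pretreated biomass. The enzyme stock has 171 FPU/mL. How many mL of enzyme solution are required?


V = dosage * m_sub / activity
V = 6 * 29.14 / 171
V = 1.0225 mL

1.0225 mL


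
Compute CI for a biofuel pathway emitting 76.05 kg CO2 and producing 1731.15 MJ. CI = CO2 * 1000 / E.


CI = CO2 * 1000 / E
= 76.05 * 1000 / 1731.15
= 43.9303 g CO2/MJ

43.9303 g CO2/MJ


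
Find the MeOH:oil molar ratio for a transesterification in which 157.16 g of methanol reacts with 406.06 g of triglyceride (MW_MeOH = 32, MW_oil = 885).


Molar ratio = n_MeOH / n_oil = (MeOH/32) / (oil/885) = (MeOH * 885) / (32 * oil)
= (157.16 * 885) / (32 * 406.06)
= 10.7040

10.7040


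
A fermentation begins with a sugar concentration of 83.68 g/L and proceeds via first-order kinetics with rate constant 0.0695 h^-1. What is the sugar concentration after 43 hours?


S = S0 * exp(-k * t)
S = 83.68 * exp(-0.0695 * 43)
S = 4.2144 g/L

4.2144 g/L


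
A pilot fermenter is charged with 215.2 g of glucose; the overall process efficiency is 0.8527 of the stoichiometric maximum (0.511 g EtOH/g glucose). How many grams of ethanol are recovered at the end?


Actual ethanol: m = 0.511 * 215.2 * 0.8527
m = 93.7690 g

93.7690 g


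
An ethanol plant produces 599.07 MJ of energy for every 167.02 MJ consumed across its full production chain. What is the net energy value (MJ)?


NEV = E_out - E_in
= 599.07 - 167.02
= 432.0500 MJ

432.0500 MJ
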